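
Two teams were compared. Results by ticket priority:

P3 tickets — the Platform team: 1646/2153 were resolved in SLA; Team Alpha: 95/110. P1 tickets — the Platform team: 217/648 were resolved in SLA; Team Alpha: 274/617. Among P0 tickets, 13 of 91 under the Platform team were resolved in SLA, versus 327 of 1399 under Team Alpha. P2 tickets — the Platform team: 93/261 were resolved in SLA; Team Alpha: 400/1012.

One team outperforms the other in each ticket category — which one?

P3: the Platform team 1646/2153 = 76.5%, Team Alpha 95/110 = 86.4% → Team Alpha
P1: the Platform team 217/648 = 33.5%, Team Alpha 274/617 = 44.4% → Team Alpha
P0: the Platform team 13/91 = 14.3%, Team Alpha 327/1399 = 23.4% → Team Alpha
P2: the Platform team 93/261 = 35.6%, Team Alpha 400/1012 = 39.5% → Team Alpha
Team Alpha has the higher rate in all 4 groups.

Team Alpha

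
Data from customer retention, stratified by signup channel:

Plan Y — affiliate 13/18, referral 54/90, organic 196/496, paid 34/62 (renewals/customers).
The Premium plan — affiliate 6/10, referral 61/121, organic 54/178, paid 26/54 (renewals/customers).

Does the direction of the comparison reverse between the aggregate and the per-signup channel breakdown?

Affiliate: Plan Y 13/18 = 72.2%, the Premium plan 6/10 = 60.0% → Plan Y
Referral: Plan Y 54/90 = 60.0%, the Premium plan 61/121 = 50.4% → Plan Y
Organic: Plan Y 196/496 = 39.5%, the Premium plan 54/178 = 30.3% → Plan Y
Paid: Plan Y 34/62 = 54.8%, the Premium plan 26/54 = 48.1% → Plan Y
Overall: Plan Y 297/666 = 44.6%, the Premium plan 147/363 = 40.5% → Plan Y
Plan Y wins overall and in every signup group — no reversal.

No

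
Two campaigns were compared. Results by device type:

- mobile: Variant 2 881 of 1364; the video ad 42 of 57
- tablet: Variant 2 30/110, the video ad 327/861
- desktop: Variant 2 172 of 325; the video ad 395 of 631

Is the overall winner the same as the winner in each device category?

Mobile: Variant 2 881/1364 = 64.6%, the video ad 42/57 = 73.7% → the video ad
Tablet: Variant 2 30/110 = 27.3%, the video ad 327/861 = 38.0% → the video ad
Desktop: Variant 2 172/325 = 52.9%, the video ad 395/631 = 62.6% → the video ad
Overall: Variant 2 1083/1799 = 60.2%, the video ad 764/1549 = 49.3% → Variant 2
The video ad wins each device group but Variant 2 wins overall — the comparison reverses. The video ad's impressions skew toward tablet, which has a lower base rate.

No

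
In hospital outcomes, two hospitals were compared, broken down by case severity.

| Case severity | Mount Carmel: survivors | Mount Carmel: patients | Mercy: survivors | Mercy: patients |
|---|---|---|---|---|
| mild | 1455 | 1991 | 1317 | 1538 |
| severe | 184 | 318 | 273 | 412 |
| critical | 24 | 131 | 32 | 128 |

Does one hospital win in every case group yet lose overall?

Mild: Mount Carmel 1455/1991 = 73.1%, Mercy 1317/1538 = 85.6% → Mercy
Severe: Mount Carmel 184/318 = 57.9%, Mercy 273/412 = 66.3% → Mercy
Critical: Mount Carmel 24/131 = 18.3%, Mercy 32/128 = 25.0% → Mercy
Overall: Mount Carmel 1663/2440 = 68.2%, Mercy 1622/2078 = 78.1% → Mercy
Mercy wins overall and in every case group — no reversal.

No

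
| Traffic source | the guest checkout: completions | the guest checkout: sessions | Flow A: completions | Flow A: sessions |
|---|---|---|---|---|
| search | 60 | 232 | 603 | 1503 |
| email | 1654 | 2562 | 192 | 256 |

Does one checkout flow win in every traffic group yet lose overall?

Yes

Search: the guest checkout 60/232 = 25.9%, Flow A 603/1503 = 40.1% → Flow A
Email: the guest checkout 1654/2562 = 64.6%, Flow A 192/256 = 75.0% → Flow A
Overall: the guest checkout 1714/2794 = 61.3%, Flow A 795/1759 = 45.2% → the guest checkout
Flow A wins each traffic group but the guest checkout wins overall — the comparison reverses. Flow A's sessions skew toward search, which has a lower base rate.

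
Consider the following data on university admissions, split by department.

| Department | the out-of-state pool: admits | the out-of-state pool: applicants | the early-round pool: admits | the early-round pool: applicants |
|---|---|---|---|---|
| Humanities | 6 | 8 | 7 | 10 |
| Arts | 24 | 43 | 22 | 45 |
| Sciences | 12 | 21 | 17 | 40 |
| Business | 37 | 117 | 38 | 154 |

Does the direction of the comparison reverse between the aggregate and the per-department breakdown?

Humanities: the out-of-state pool 6/8 = 75.0%, the early-round pool 7/10 = 70.0% → the out-of-state pool
Arts: the out-of-state pool 24/43 = 55.8%, the early-round pool 22/45 = 48.9% → the out-of-state pool
Sciences: the out-of-state pool 12/21 = 57.1%, the early-round pool 17/40 = 42.5% → the out-of-state pool
Business: the out-of-state pool 37/117 = 31.6%, the early-round pool 38/154 = 24.7% → the out-of-state pool
Overall: the out-of-state pool 79/189 = 41.8%, the early-round pool 84/249 = 33.7% → the out-of-state pool
The out-of-state pool wins overall and in every department group — no reversal.

No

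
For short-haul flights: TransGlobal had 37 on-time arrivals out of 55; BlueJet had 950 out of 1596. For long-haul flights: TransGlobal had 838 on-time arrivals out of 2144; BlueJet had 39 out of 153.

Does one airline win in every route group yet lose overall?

Yes

Short-haul: TransGlobal 37/55 = 67.3%, BlueJet 950/1596 = 59.5% → TransGlobal
Long-haul: TransGlobal 838/2144 = 39.1%, BlueJet 39/153 = 25.5% → TransGlobal
Overall: TransGlobal 875/2199 = 39.8%, BlueJet 989/1749 = 56.5% → BlueJet
TransGlobal wins each route group but BlueJet wins overall — the comparison reverses. TransGlobal's flights skew toward long-haul, which has a lower base rate.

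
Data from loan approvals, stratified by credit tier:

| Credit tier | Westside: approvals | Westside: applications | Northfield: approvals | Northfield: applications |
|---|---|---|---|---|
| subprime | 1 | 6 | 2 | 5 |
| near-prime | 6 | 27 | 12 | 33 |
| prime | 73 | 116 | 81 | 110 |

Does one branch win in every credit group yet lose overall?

Subprime: Westside 1/6 = 16.7%, Northfield 2/5 = 40.0% → Northfield
Near-prime: Westside 6/27 = 22.2%, Northfield 12/33 = 36.4% → Northfield
Prime: Westside 73/116 = 62.9%, Northfield 81/110 = 73.6% → Northfield
Overall: Westside 80/149 = 53.7%, Northfield 95/148 = 64.2% → Northfield
Northfield wins overall and in every credit group — no reversal.

No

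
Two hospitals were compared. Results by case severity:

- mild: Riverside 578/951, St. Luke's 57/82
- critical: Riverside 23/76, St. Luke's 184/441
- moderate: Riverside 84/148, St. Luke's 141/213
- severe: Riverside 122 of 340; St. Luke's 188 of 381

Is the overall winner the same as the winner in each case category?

Mild: Riverside 578/951 = 60.8%, St. Luke's 57/82 = 69.5% → St. Luke's
Critical: Riverside 23/76 = 30.3%, St. Luke's 184/441 = 41.7% → St. Luke's
Moderate: Riverside 84/148 = 56.8%, St. Luke's 141/213 = 66.2% → St. Luke's
Severe: Riverside 122/340 = 35.9%, St. Luke's 188/381 = 49.3% → St. Luke's
Overall: Riverside 807/1515 = 53.3%, St. Luke's 570/1117 = 51.0% → Riverside
St. Luke's wins each case group but Riverside wins overall — the comparison reverses. St. Luke's's patients skew toward critical, which has a lower base rate.

No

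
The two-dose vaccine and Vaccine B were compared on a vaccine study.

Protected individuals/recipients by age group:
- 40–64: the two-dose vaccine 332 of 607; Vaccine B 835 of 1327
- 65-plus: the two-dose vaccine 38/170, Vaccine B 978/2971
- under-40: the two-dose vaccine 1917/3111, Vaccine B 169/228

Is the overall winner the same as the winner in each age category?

No

40–64: the two-dose vaccine 332/607 = 54.7%, Vaccine B 835/1327 = 62.9% → Vaccine B
65-plus: the two-dose vaccine 38/170 = 22.4%, Vaccine B 978/2971 = 32.9% → Vaccine B
Under-40: the two-dose vaccine 1917/3111 = 61.6%, Vaccine B 169/228 = 74.1% → Vaccine B
Overall: the two-dose vaccine 2287/3888 = 58.8%, Vaccine B 1982/4526 = 43.8% → the two-dose vaccine
Vaccine B wins each age group but the two-dose vaccine wins overall — the comparison reverses. Vaccine B's recipients skew toward 65-plus, which has a lower base rate.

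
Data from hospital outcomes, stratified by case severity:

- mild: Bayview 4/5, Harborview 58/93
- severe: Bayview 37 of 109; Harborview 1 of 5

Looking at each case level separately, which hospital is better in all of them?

Mild: Bayview 4/5 = 80.0%, Harborview 58/93 = 62.4% → Bayview
Severe: Bayview 37/109 = 33.9%, Harborview 1/5 = 20.0% → Bayview
Bayview has the higher rate in both groups.

Bayview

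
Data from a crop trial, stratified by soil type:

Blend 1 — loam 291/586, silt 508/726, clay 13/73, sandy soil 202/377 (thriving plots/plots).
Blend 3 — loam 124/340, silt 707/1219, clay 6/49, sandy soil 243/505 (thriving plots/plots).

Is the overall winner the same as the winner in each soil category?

Loam: Blend 1 291/586 = 49.7%, Blend 3 124/340 = 36.5% → Blend 1
Silt: Blend 1 508/726 = 70.0%, Blend 3 707/1219 = 58.0% → Blend 1
Clay: Blend 1 13/73 = 17.8%, Blend 3 6/49 = 12.2% → Blend 1
Sandy soil: Blend 1 202/377 = 53.6%, Blend 3 243/505 = 48.1% → Blend 1
Overall: Blend 1 1014/1762 = 57.5%, Blend 3 1080/2113 = 51.1% → Blend 1
Blend 1 wins overall and in every soil group — no reversal.

Yes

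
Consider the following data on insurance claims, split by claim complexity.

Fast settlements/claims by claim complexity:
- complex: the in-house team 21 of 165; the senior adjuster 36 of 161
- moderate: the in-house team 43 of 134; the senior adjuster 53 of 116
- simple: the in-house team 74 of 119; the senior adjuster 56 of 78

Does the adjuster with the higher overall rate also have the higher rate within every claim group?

Yes

Complex: the in-house team 21/165 = 12.7%, the senior adjuster 36/161 = 22.4% → the senior adjuster
Moderate: the in-house team 43/134 = 32.1%, the senior adjuster 53/116 = 45.7% → the senior adjuster
Simple: the in-house team 74/119 = 62.2%, the senior adjuster 56/78 = 71.8% → the senior adjuster
Overall: the in-house team 138/418 = 33.0%, the senior adjuster 145/355 = 40.8% → the senior adjuster
The senior adjuster wins overall and in every claim group — no reversal.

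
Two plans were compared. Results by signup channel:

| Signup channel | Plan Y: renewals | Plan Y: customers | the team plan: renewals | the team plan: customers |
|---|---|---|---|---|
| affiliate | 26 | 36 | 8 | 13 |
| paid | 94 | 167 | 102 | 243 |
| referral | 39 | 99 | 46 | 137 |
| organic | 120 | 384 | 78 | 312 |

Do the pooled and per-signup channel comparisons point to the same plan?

Yes

Affiliate: Plan Y 26/36 = 72.2%, the team plan 8/13 = 61.5% → Plan Y
Paid: Plan Y 94/167 = 56.3%, the team plan 102/243 = 42.0% → Plan Y
Referral: Plan Y 39/99 = 39.4%, the team plan 46/137 = 33.6% → Plan Y
Organic: Plan Y 120/384 = 31.2%, the team plan 78/312 = 25.0% → Plan Y
Overall: Plan Y 279/686 = 40.7%, the team plan 234/705 = 33.2% → Plan Y
Plan Y wins overall and in every signup group — no reversal.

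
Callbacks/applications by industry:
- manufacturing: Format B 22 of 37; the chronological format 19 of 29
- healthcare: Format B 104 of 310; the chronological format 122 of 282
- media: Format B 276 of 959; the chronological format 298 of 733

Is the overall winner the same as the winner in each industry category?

Manufacturing: Format B 22/37 = 59.5%, the chronological format 19/29 = 65.5% → the chronological format
Healthcare: Format B 104/310 = 33.5%, the chronological format 122/282 = 43.3% → the chronological format
Media: Format B 276/959 = 28.8%, the chronological format 298/733 = 40.7% → the chronological format
Overall: Format B 402/1306 = 30.8%, the chronological format 439/1044 = 42.0% → the chronological format
The chronological format wins overall and in every industry group — no reversal.

Yes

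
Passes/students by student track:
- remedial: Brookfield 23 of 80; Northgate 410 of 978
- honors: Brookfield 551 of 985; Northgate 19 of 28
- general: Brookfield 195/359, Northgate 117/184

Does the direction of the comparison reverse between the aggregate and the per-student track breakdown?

Remedial: Brookfield 23/80 = 28.8%, Northgate 410/978 = 41.9% → Northgate
Honors: Brookfield 551/985 = 55.9%, Northgate 19/28 = 67.9% → Northgate
General: Brookfield 195/359 = 54.3%, Northgate 117/184 = 63.6% → Northgate
Overall: Brookfield 769/1424 = 54.0%, Northgate 546/1190 = 45.9% → Brookfield
Northgate wins each student group but Brookfield wins overall — the comparison reverses. Northgate's students skew toward remedial, which has a lower base rate.

Yes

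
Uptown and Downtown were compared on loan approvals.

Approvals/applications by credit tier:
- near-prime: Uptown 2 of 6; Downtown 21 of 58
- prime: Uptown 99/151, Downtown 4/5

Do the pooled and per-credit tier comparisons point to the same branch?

No

Near-prime: Uptown 2/6 = 33.3%, Downtown 21/58 = 36.2% → Downtown
Prime: Uptown 99/151 = 65.6%, Downtown 4/5 = 80.0% → Downtown
Overall: Uptown 101/157 = 64.3%, Downtown 25/63 = 39.7% → Uptown
Downtown wins each credit group but Uptown wins overall — the comparison reverses. Downtown's applications skew toward near-prime, which has a lower base rate.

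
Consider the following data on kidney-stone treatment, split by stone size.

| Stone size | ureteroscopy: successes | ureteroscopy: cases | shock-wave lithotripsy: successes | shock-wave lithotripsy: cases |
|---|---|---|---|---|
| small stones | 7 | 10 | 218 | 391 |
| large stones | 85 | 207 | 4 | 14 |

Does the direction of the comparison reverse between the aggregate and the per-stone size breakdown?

Yes

Small stones: ureteroscopy 7/10 = 70.0%, shock-wave lithotripsy 218/391 = 55.8% → ureteroscopy
Large stones: ureteroscopy 85/207 = 41.1%, shock-wave lithotripsy 4/14 = 28.6% → ureteroscopy
Overall: ureteroscopy 92/217 = 42.4%, shock-wave lithotripsy 222/405 = 54.8% → shock-wave lithotripsy
Ureteroscopy wins each stone group but shock-wave lithotripsy wins overall — the comparison reverses. Ureteroscopy's cases skew toward large stones, which has a lower base rate.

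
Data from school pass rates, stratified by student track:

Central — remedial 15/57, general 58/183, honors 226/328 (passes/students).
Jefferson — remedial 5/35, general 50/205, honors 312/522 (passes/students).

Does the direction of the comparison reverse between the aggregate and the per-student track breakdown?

No

Remedial: Central 15/57 = 26.3%, Jefferson 5/35 = 14.3% → Central
General: Central 58/183 = 31.7%, Jefferson 50/205 = 24.4% → Central
Honors: Central 226/328 = 68.9%, Jefferson 312/522 = 59.8% → Central
Overall: Central 299/568 = 52.6%, Jefferson 367/762 = 48.2% → Central
Central wins overall and in every student group — no reversal.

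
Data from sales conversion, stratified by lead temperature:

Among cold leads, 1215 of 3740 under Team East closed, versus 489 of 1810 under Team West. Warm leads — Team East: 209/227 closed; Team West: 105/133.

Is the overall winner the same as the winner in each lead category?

Yes

Cold: Team East 1215/3740 = 32.5%, Team West 489/1810 = 27.0% → Team East
Warm: Team East 209/227 = 92.1%, Team West 105/133 = 78.9% → Team East
Overall: Team East 1424/3967 = 35.9%, Team West 594/1943 = 30.6% → Team East
Team East wins overall and in every lead group — no reversal.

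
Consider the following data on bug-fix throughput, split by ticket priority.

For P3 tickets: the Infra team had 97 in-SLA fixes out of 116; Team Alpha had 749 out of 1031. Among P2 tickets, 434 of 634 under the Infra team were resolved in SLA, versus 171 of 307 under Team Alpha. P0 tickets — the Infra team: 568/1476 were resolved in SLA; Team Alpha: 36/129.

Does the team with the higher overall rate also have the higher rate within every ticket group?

No

P3: the Infra team 97/116 = 83.6%, Team Alpha 749/1031 = 72.6% → the Infra team
P2: the Infra team 434/634 = 68.5%, Team Alpha 171/307 = 55.7% → the Infra team
P0: the Infra team 568/1476 = 38.5%, Team Alpha 36/129 = 27.9% → the Infra team
Overall: the Infra team 1099/2226 = 49.4%, Team Alpha 956/1467 = 65.2% → Team Alpha
The Infra team wins each ticket group but Team Alpha wins overall — the comparison reverses. The Infra team's tickets skew toward P0, which has a lower base rate.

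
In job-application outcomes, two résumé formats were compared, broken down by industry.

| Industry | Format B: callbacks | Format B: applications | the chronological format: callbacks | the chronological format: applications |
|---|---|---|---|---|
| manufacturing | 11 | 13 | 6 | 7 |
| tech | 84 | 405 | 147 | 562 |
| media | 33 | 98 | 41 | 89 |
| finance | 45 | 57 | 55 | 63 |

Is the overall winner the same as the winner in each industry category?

Yes

Manufacturing: Format B 11/13 = 84.6%, the chronological format 6/7 = 85.7% → the chronological format
Tech: Format B 84/405 = 20.7%, the chronological format 147/562 = 26.2% → the chronological format
Media: Format B 33/98 = 33.7%, the chronological format 41/89 = 46.1% → the chronological format
Finance: Format B 45/57 = 78.9%, the chronological format 55/63 = 87.3% → the chronological format
Overall: Format B 173/573 = 30.2%, the chronological format 249/721 = 34.5% → the chronological format
The chronological format wins overall and in every industry group — no reversal.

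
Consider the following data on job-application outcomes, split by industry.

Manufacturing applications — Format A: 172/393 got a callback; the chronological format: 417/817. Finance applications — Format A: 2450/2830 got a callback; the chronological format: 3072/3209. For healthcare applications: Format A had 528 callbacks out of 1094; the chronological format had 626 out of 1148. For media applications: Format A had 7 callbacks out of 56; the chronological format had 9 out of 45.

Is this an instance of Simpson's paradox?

No

Manufacturing: Format A 172/393 = 43.8%, the chronological format 417/817 = 51.0% → the chronological format
Finance: Format A 2450/2830 = 86.6%, the chronological format 3072/3209 = 95.7% → the chronological format
Healthcare: Format A 528/1094 = 48.3%, the chronological format 626/1148 = 54.5% → the chronological format
Media: Format A 7/56 = 12.5%, the chronological format 9/45 = 20.0% → the chronological format
Overall: Format A 3157/4373 = 72.2%, the chronological format 4124/5219 = 79.0% → the chronological format
The chronological format wins overall and in every industry group — no reversal.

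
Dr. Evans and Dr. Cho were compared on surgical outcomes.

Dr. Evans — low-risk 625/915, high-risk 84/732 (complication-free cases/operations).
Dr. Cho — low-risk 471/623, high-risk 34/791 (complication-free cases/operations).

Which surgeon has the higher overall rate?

Low-risk: Dr. Evans 625/915 = 68.3%, Dr. Cho 471/623 = 75.6% → Dr. Cho
High-risk: Dr. Evans 84/732 = 11.5%, Dr. Cho 34/791 = 4.3% → Dr. Evans
Overall: Dr. Evans 709/1647 = 43.0%, Dr. Cho 505/1414 = 35.7% → Dr. Evans
(Neither sweeps every patient risk group, but Dr. Evans has the higher pooled rate.)

Dr. Evans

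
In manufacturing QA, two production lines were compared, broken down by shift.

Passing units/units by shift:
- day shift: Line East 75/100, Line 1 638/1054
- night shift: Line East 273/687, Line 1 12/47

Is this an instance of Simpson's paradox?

Yes

Day shift: Line East 75/100 = 75.0%, Line 1 638/1054 = 60.5% → Line East
Night shift: Line East 273/687 = 39.7%, Line 1 12/47 = 25.5% → Line East
Overall: Line East 348/787 = 44.2%, Line 1 650/1101 = 59.0% → Line 1
Line East wins each shift group but Line 1 wins overall — the comparison reverses. Line East's units skew toward night shift, which has a lower base rate.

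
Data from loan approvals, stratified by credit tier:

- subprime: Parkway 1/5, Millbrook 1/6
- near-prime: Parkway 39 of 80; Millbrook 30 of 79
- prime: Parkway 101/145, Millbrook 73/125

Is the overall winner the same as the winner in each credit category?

Subprime: Parkway 1/5 = 20.0%, Millbrook 1/6 = 16.7% → Parkway
Near-prime: Parkway 39/80 = 48.8%, Millbrook 30/79 = 38.0% → Parkway
Prime: Parkway 101/145 = 69.7%, Millbrook 73/125 = 58.4% → Parkway
Overall: Parkway 141/230 = 61.3%, Millbrook 104/210 = 49.5% → Parkway
Parkway wins overall and in every credit group — no reversal.

Yes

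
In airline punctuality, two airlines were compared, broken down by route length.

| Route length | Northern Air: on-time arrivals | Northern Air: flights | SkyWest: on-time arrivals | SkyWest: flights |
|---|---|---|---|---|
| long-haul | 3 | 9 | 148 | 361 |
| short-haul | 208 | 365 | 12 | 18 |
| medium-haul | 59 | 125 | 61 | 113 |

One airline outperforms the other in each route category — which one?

SkyWest

Long-haul: Northern Air 3/9 = 33.3%, SkyWest 148/361 = 41.0% → SkyWest
Short-haul: Northern Air 208/365 = 57.0%, SkyWest 12/18 = 66.7% → SkyWest
Medium-haul: Northern Air 59/125 = 47.2%, SkyWest 61/113 = 54.0% → SkyWest
SkyWest has the higher rate in all 3 groups.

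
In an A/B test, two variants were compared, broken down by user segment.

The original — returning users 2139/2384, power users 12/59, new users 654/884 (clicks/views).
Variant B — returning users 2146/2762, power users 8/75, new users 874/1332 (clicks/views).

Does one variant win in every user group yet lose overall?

No

Returning users: the original 2139/2384 = 89.7%, Variant B 2146/2762 = 77.7% → the original
Power users: the original 12/59 = 20.3%, Variant B 8/75 = 10.7% → the original
New users: the original 654/884 = 74.0%, Variant B 874/1332 = 65.6% → the original
Overall: the original 2805/3327 = 84.3%, Variant B 3028/4169 = 72.6% → the original
The original wins overall and in every user group — no reversal.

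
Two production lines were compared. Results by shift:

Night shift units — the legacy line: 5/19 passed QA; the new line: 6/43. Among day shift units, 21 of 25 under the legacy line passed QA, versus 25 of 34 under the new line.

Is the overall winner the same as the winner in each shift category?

Yes

Night shift: the legacy line 5/19 = 26.3%, the new line 6/43 = 14.0% → the legacy line
Day shift: the legacy line 21/25 = 84.0%, the new line 25/34 = 73.5% → the legacy line
Overall: the legacy line 26/44 = 59.1%, the new line 31/77 = 40.3% → the legacy line
The legacy line wins overall and in every shift group — no reversal.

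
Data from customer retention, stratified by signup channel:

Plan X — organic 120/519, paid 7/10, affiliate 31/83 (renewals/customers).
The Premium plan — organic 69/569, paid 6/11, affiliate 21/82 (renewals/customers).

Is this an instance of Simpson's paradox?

No

Organic: Plan X 120/519 = 23.1%, the Premium plan 69/569 = 12.1% → Plan X
Paid: Plan X 7/10 = 70.0%, the Premium plan 6/11 = 54.5% → Plan X
Affiliate: Plan X 31/83 = 37.3%, the Premium plan 21/82 = 25.6% → Plan X
Overall: Plan X 158/612 = 25.8%, the Premium plan 96/662 = 14.5% → Plan X
Plan X wins overall and in every signup group — no reversal.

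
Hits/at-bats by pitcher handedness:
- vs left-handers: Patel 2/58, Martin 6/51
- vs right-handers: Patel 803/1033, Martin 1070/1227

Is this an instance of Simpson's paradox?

No

Vs left-handers: Patel 2/58 = 3.4%, Martin 6/51 = 11.8% → Martin
Vs right-handers: Patel 803/1033 = 77.7%, Martin 1070/1227 = 87.2% → Martin
Overall: Patel 805/1091 = 73.8%, Martin 1076/1278 = 84.2% → Martin
Martin wins overall and in every pitcher group — no reversal.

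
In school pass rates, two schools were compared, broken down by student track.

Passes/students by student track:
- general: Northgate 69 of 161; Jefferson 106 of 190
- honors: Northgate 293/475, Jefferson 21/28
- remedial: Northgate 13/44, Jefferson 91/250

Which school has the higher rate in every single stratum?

Jefferson

General: Northgate 69/161 = 42.9%, Jefferson 106/190 = 55.8% → Jefferson
Honors: Northgate 293/475 = 61.7%, Jefferson 21/28 = 75.0% → Jefferson
Remedial: Northgate 13/44 = 29.5%, Jefferson 91/250 = 36.4% → Jefferson
Jefferson has the higher rate in all 3 groups.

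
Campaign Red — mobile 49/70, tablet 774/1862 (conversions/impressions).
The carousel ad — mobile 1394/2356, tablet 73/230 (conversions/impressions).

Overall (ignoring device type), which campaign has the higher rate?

the carousel ad

Mobile: Campaign Red 49/70 = 70.0%, the carousel ad 1394/2356 = 59.2% → Campaign Red
Tablet: Campaign Red 774/1862 = 41.6%, the carousel ad 73/230 = 31.7% → Campaign Red
Overall: Campaign Red 823/1932 = 42.6%, the carousel ad 1467/2586 = 56.7% → the carousel ad
(Campaign Red wins every device group but the carousel ad wins overall — Campaign Red's impressions skew toward the low-rate tablet group.)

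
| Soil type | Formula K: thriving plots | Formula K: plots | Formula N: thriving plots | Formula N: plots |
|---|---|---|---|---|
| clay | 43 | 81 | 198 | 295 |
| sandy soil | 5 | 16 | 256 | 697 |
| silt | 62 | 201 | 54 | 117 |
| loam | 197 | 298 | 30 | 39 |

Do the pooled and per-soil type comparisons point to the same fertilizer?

Clay: Formula K 43/81 = 53.1%, Formula N 198/295 = 67.1% → Formula N
Sandy soil: Formula K 5/16 = 31.2%, Formula N 256/697 = 36.7% → Formula N
Silt: Formula K 62/201 = 30.8%, Formula N 54/117 = 46.2% → Formula N
Loam: Formula K 197/298 = 66.1%, Formula N 30/39 = 76.9% → Formula N
Overall: Formula K 307/596 = 51.5%, Formula N 538/1148 = 46.9% → Formula K
Formula N wins each soil group but Formula K wins overall — the comparison reverses. Formula N's plots skew toward sandy soil, which has a lower base rate.

No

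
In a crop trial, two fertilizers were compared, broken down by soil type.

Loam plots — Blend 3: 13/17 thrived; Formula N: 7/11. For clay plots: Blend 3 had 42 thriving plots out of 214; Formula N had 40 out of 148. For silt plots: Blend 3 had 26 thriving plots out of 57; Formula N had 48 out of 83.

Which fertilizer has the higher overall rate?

Loam: Blend 3 13/17 = 76.5%, Formula N 7/11 = 63.6% → Blend 3
Clay: Blend 3 42/214 = 19.6%, Formula N 40/148 = 27.0% → Formula N
Silt: Blend 3 26/57 = 45.6%, Formula N 48/83 = 57.8% → Formula N
Overall: Blend 3 81/288 = 28.1%, Formula N 95/242 = 39.3% → Formula N
(Neither sweeps every soil group, but Formula N has the higher pooled rate.)

Formula N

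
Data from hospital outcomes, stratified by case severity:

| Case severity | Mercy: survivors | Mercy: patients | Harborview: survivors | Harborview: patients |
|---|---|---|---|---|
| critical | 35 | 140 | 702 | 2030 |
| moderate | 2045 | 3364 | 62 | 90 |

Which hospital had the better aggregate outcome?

Critical: Mercy 35/140 = 25.0%, Harborview 702/2030 = 34.6% → Harborview
Moderate: Mercy 2045/3364 = 60.8%, Harborview 62/90 = 68.9% → Harborview
Overall: Mercy 2080/3504 = 59.4%, Harborview 764/2120 = 36.0% → Mercy
(Harborview wins every case group but Mercy wins overall — Harborview's patients skew toward the low-rate critical group.)

Mercy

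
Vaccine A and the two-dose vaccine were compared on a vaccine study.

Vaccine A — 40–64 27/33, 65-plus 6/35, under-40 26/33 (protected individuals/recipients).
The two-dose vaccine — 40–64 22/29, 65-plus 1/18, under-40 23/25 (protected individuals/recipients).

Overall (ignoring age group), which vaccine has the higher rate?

40–64: Vaccine A 27/33 = 81.8%, the two-dose vaccine 22/29 = 75.9% → Vaccine A
65-plus: Vaccine A 6/35 = 17.1%, the two-dose vaccine 1/18 = 5.6% → Vaccine A
Under-40: Vaccine A 26/33 = 78.8%, the two-dose vaccine 23/25 = 92.0% → the two-dose vaccine
Overall: Vaccine A 59/101 = 58.4%, the two-dose vaccine 46/72 = 63.9% → the two-dose vaccine
(Neither sweeps every age group, but the two-dose vaccine has the higher pooled rate.)

the two-dose vaccine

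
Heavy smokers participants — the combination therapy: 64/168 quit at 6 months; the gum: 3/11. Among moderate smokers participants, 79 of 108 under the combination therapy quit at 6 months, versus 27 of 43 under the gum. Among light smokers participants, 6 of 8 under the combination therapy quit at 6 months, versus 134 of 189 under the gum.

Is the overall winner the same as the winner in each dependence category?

No

Heavy smokers: the combination therapy 64/168 = 38.1%, the gum 3/11 = 27.3% → the combination therapy
Moderate smokers: the combination therapy 79/108 = 73.1%, the gum 27/43 = 62.8% → the combination therapy
Light smokers: the combination therapy 6/8 = 75.0%, the gum 134/189 = 70.9% → the combination therapy
Overall: the combination therapy 149/284 = 52.5%, the gum 164/243 = 67.5% → the gum
The combination therapy wins each dependence group but the gum wins overall — the comparison reverses. The combination therapy's participants skew toward heavy smokers, which has a lower base rate.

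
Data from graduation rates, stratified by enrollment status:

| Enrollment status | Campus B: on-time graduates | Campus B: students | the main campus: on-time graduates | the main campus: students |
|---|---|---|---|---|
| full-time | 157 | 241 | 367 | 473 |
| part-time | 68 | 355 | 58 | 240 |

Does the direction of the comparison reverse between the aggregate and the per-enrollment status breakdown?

Full-time: Campus B 157/241 = 65.1%, the main campus 367/473 = 77.6% → the main campus
Part-time: Campus B 68/355 = 19.2%, the main campus 58/240 = 24.2% → the main campus
Overall: Campus B 225/596 = 37.8%, the main campus 425/713 = 59.6% → the main campus
The main campus wins overall and in every enrollment group — no reversal.

No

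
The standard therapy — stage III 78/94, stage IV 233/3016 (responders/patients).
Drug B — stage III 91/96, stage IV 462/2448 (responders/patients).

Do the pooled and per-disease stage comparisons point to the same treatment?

Yes

Stage III: the standard therapy 78/94 = 83.0%, Drug B 91/96 = 94.8% → Drug B
Stage IV: the standard therapy 233/3016 = 7.7%, Drug B 462/2448 = 18.9% → Drug B
Overall: the standard therapy 311/3110 = 10.0%, Drug B 553/2544 = 21.7% → Drug B
Drug B wins overall and in every disease group — no reversal.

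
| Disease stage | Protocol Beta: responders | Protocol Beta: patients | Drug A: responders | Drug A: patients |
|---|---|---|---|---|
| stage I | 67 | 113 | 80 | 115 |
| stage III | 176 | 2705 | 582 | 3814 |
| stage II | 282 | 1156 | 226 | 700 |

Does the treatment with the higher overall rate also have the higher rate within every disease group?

Stage I: Protocol Beta 67/113 = 59.3%, Drug A 80/115 = 69.6% → Drug A
Stage III: Protocol Beta 176/2705 = 6.5%, Drug A 582/3814 = 15.3% → Drug A
Stage II: Protocol Beta 282/1156 = 24.4%, Drug A 226/700 = 32.3% → Drug A
Overall: Protocol Beta 525/3974 = 13.2%, Drug A 888/4629 = 19.2% → Drug A
Drug A wins overall and in every disease group — no reversal.

Yes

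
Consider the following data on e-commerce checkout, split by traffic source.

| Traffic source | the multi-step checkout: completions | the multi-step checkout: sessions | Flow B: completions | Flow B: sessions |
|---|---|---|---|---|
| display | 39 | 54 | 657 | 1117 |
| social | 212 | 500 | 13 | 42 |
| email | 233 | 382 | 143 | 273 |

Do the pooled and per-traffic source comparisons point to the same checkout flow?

Display: the multi-step checkout 39/54 = 72.2%, Flow B 657/1117 = 58.8% → the multi-step checkout
Social: the multi-step checkout 212/500 = 42.4%, Flow B 13/42 = 31.0% → the multi-step checkout
Email: the multi-step checkout 233/382 = 61.0%, Flow B 143/273 = 52.4% → the multi-step checkout
Overall: the multi-step checkout 484/936 = 51.7%, Flow B 813/1432 = 56.8% → Flow B
The multi-step checkout wins each traffic group but Flow B wins overall — the comparison reverses. The multi-step checkout's sessions skew toward social, which has a lower base rate.

No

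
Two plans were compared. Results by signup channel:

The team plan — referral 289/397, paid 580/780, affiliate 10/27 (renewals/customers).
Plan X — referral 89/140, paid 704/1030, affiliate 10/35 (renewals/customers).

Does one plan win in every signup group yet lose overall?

No

Referral: the team plan 289/397 = 72.8%, Plan X 89/140 = 63.6% → the team plan
Paid: the team plan 580/780 = 74.4%, Plan X 704/1030 = 68.3% → the team plan
Affiliate: the team plan 10/27 = 37.0%, Plan X 10/35 = 28.6% → the team plan
Overall: the team plan 879/1204 = 73.0%, Plan X 803/1205 = 66.6% → the team plan
The team plan wins overall and in every signup group — no reversal.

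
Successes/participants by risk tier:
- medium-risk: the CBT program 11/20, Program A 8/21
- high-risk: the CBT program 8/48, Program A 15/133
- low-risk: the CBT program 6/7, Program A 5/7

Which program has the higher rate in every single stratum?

the CBT program

Medium-risk: the CBT program 11/20 = 55.0%, Program A 8/21 = 38.1% → the CBT program
High-risk: the CBT program 8/48 = 16.7%, Program A 15/133 = 11.3% → the CBT program
Low-risk: the CBT program 6/7 = 85.7%, Program A 5/7 = 71.4% → the CBT program
The CBT program has the higher rate in all 3 groups.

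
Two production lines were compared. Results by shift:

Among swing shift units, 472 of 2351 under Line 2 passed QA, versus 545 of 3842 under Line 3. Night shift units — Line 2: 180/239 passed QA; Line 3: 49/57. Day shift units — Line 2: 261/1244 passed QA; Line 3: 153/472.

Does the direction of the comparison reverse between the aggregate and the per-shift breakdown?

Swing shift: Line 2 472/2351 = 20.1%, Line 3 545/3842 = 14.2% → Line 2
Night shift: Line 2 180/239 = 75.3%, Line 3 49/57 = 86.0% → Line 3
Day shift: Line 2 261/1244 = 21.0%, Line 3 153/472 = 32.4% → Line 3
Overall: Line 2 913/3834 = 23.8%, Line 3 747/4371 = 17.1% → Line 2
Neither sweeps: Line 2 wins 1 of 3 groups, Line 3 wins 2. Line 2 wins overall but not every group — no Simpson reversal.

No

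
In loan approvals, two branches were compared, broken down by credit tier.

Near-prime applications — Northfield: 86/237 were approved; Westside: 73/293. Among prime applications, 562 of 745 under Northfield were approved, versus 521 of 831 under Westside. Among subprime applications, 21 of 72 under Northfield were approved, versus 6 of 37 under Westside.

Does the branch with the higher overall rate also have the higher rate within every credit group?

Yes

Near-prime: Northfield 86/237 = 36.3%, Westside 73/293 = 24.9% → Northfield
Prime: Northfield 562/745 = 75.4%, Westside 521/831 = 62.7% → Northfield
Subprime: Northfield 21/72 = 29.2%, Westside 6/37 = 16.2% → Northfield
Overall: Northfield 669/1054 = 63.5%, Westside 600/1161 = 51.7% → Northfield
Northfield wins overall and in every credit group — no reversal.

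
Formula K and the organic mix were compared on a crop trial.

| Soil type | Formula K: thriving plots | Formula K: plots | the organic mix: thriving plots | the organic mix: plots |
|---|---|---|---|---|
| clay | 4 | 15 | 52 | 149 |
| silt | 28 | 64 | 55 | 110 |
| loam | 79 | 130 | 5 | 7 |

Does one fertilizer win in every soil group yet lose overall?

Yes

Clay: Formula K 4/15 = 26.7%, the organic mix 52/149 = 34.9% → the organic mix
Silt: Formula K 28/64 = 43.8%, the organic mix 55/110 = 50.0% → the organic mix
Loam: Formula K 79/130 = 60.8%, the organic mix 5/7 = 71.4% → the organic mix
Overall: Formula K 111/209 = 53.1%, the organic mix 112/266 = 42.1% → Formula K
The organic mix wins each soil group but Formula K wins overall — the comparison reverses. The organic mix's plots skew toward clay, which has a lower base rate.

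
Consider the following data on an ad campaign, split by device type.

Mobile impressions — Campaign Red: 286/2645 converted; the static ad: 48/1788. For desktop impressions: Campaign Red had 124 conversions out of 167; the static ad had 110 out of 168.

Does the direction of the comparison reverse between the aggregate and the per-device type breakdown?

Mobile: Campaign Red 286/2645 = 10.8%, the static ad 48/1788 = 2.7% → Campaign Red
Desktop: Campaign Red 124/167 = 74.3%, the static ad 110/168 = 65.5% → Campaign Red
Overall: Campaign Red 410/2812 = 14.6%, the static ad 158/1956 = 8.1% → Campaign Red
Campaign Red wins overall and in every device group — no reversal.

No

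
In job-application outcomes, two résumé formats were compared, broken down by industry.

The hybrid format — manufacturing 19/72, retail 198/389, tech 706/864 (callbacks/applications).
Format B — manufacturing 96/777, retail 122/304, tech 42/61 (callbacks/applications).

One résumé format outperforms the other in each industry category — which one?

the hybrid format

Manufacturing: the hybrid format 19/72 = 26.4%, Format B 96/777 = 12.4% → the hybrid format
Retail: the hybrid format 198/389 = 50.9%, Format B 122/304 = 40.1% → the hybrid format
Tech: the hybrid format 706/864 = 81.7%, Format B 42/61 = 68.9% → the hybrid format
The hybrid format has the higher rate in all 3 groups.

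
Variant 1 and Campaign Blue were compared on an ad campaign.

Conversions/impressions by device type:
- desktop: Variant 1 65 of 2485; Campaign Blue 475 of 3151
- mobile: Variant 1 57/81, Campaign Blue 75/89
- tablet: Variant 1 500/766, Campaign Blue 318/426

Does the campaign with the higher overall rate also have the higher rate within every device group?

Desktop: Variant 1 65/2485 = 2.6%, Campaign Blue 475/3151 = 15.1% → Campaign Blue
Mobile: Variant 1 57/81 = 70.4%, Campaign Blue 75/89 = 84.3% → Campaign Blue
Tablet: Variant 1 500/766 = 65.3%, Campaign Blue 318/426 = 74.6% → Campaign Blue
Overall: Variant 1 622/3332 = 18.7%, Campaign Blue 868/3666 = 23.7% → Campaign Blue
Campaign Blue wins overall and in every device group — no reversal.

Yes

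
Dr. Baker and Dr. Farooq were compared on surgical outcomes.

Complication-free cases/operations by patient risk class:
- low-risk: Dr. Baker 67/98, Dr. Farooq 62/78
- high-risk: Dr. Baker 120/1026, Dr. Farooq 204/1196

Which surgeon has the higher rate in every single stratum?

Low-risk: Dr. Baker 67/98 = 68.4%, Dr. Farooq 62/78 = 79.5% → Dr. Farooq
High-risk: Dr. Baker 120/1026 = 11.7%, Dr. Farooq 204/1196 = 17.1% → Dr. Farooq
Dr. Farooq has the higher rate in both groups.

Dr. Farooq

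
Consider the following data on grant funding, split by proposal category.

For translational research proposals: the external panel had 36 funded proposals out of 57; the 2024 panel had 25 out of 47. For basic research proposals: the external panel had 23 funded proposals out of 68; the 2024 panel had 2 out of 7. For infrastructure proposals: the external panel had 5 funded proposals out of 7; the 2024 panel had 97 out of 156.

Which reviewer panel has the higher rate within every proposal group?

the external panel

Translational research: the external panel 36/57 = 63.2%, the 2024 panel 25/47 = 53.2% → the external panel
Basic research: the external panel 23/68 = 33.8%, the 2024 panel 2/7 = 28.6% → the external panel
Infrastructure: the external panel 5/7 = 71.4%, the 2024 panel 97/156 = 62.2% → the external panel
The external panel has the higher rate in all 3 groups.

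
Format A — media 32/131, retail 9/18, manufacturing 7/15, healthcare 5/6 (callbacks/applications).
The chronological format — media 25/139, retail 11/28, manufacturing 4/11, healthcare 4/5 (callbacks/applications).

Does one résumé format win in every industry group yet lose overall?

Media: Format A 32/131 = 24.4%, the chronological format 25/139 = 18.0% → Format A
Retail: Format A 9/18 = 50.0%, the chronological format 11/28 = 39.3% → Format A
Manufacturing: Format A 7/15 = 46.7%, the chronological format 4/11 = 36.4% → Format A
Healthcare: Format A 5/6 = 83.3%, the chronological format 4/5 = 80.0% → Format A
Overall: Format A 53/170 = 31.2%, the chronological format 44/183 = 24.0% → Format A
Format A wins overall and in every industry group — no reversal.

No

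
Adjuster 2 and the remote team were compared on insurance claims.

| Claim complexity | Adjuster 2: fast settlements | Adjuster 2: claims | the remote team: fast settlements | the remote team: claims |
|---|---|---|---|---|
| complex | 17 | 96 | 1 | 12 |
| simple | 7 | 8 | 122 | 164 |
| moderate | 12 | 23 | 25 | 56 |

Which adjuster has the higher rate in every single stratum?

Complex: Adjuster 2 17/96 = 17.7%, the remote team 1/12 = 8.3% → Adjuster 2
Simple: Adjuster 2 7/8 = 87.5%, the remote team 122/164 = 74.4% → Adjuster 2
Moderate: Adjuster 2 12/23 = 52.2%, the remote team 25/56 = 44.6% → Adjuster 2
Adjuster 2 has the higher rate in all 3 groups.

Adjuster 2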